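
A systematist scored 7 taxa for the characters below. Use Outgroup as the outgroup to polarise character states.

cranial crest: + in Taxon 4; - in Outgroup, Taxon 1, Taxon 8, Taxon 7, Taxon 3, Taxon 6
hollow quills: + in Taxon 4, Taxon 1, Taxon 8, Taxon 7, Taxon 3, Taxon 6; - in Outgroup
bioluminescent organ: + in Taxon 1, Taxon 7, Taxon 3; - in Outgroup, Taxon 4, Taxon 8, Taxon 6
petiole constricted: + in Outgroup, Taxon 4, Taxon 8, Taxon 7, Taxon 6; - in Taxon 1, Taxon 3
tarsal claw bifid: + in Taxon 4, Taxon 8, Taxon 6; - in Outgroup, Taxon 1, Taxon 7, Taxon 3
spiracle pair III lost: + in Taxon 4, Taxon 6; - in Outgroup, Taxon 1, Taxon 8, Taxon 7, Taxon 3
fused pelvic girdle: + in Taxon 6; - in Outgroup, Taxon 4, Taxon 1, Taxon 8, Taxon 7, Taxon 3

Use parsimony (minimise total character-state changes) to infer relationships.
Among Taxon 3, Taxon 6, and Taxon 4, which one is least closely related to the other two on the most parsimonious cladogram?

Character polarity is set by the outgroup: the derived state is whichever differs from the outgroup's state, so for petiole constricted the derived state is '-', and for the remaining characters it is '+'.
cranial crest: derived state '+' in Taxon 4 only — an autapomorphy, so it tells us nothing about relationships among taxa.
hollow quills (derived state '+') is shared by all ingroup taxa — unites the whole ingroup.
Only Taxon 1, Taxon 3, and Taxon 7 show the derived state '+' for bioluminescent organ, supporting them as a clade.
petiole constricted: derived state '-' in Taxon 1 and Taxon 3 only — synapomorphy for {Taxon 1, Taxon 3}.
Only Taxon 4, Taxon 6, and Taxon 8 show the derived state '+' for tarsal claw bifid, supporting them as a clade.
Only Taxon 4 and Taxon 6 show the derived state '+' for spiracle pair III lost, supporting them as a clade.
fused pelvic girdle (derived state '+') is unique to Taxon 6 (autapomorphy; uninformative for grouping).
Most parsimonious ingroup topology: (((Taxon 4,Taxon 6),Taxon 8),((Taxon 1,Taxon 3),Taxon 7)).
Taxon 4 and Taxon 6 share a more recent common ancestor with each other than either does with Taxon 3, so Taxon 3 is the least closely related of the three.

Taxon 3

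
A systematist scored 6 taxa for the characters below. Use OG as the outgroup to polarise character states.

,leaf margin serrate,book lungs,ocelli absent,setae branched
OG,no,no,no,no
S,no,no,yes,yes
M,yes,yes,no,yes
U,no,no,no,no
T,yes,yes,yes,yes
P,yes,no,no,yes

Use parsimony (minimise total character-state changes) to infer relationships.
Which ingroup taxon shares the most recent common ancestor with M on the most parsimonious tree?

The outgroup has state 'no' for every character, so 'yes' is the derived state throughout.
leaf margin serrate (derived state 'yes') is shared by M, P, and T — a synapomorphy uniting that clade.
Only M and T show the derived state 'yes' for book lungs, supporting them as a clade.
ocelli absent (state 'yes') occurs in S and T but conflicts with the nesting implied by the other characters — most parsimoniously interpreted as homoplasy.
setae branched (derived state 'yes') is shared by M, P, S, and T — a synapomorphy uniting that clade.
Most parsimonious ingroup topology: ((S,((M,T),P)),U).
M and T form a cherry on this tree, so they are sister taxa.

T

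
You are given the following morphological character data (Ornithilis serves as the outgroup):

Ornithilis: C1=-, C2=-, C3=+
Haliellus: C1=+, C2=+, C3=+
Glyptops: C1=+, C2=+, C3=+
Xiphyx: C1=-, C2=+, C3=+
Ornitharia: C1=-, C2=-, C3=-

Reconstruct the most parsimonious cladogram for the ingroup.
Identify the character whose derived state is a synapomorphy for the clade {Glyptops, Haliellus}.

C1

Character polarity is set by the outgroup: the derived state is whichever differs from the outgroup's state, so for C3 the derived state is '-', and for the remaining characters it is '+'.
C1 (derived state '+') is shared by Glyptops and Haliellus — a synapomorphy uniting that clade.
C2: derived state '+' in Glyptops, Haliellus, and Xiphyx only — synapomorphy for {Glyptops, Haliellus, Xiphyx}.
C3 (derived state '-') is unique to Ornitharia (autapomorphy; uninformative for grouping).
Most parsimonious ingroup topology: (((Haliellus,Glyptops),Xiphyx),Ornitharia).
The clade {Glyptops, Haliellus} is supported by C1: its derived state '+' occurs in exactly those taxa and in no other taxon (including the outgroup).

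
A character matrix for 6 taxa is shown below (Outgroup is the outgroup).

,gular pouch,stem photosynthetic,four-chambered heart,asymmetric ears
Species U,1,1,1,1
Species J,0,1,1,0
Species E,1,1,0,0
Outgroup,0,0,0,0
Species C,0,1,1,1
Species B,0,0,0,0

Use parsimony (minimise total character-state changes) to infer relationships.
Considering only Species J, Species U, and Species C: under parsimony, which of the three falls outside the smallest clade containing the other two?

Species J

The outgroup has state '0' for every character, so '1' is the derived state throughout.
gular pouch groups Species E and Species U, which is incompatible with the clades supported by the remaining characters; treating it as convergent (homoplasy) costs fewer steps than any alternative tree.
stem photosynthetic (derived state '1') is shared by Species C, Species E, Species J, and Species U — a synapomorphy uniting that clade.
four-chambered heart (derived state '1') is shared by Species C, Species J, and Species U — a synapomorphy uniting that clade.
Only Species C and Species U show the derived state '1' for asymmetric ears, supporting them as a clade.
Most parsimonious ingroup topology: (Species B,(Species E,((Species C,Species U),Species J))).
Species C and Species U share a more recent common ancestor with each other than either does with Species J, so Species J is the least closely related of the three.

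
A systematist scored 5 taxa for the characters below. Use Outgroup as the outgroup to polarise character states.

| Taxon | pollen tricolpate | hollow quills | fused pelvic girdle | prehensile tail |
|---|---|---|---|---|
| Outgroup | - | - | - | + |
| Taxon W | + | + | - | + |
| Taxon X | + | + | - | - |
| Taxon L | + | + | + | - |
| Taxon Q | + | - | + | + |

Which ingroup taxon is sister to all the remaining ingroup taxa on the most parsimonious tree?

Taxon Q

Character polarity is set by the outgroup: the derived state is whichever differs from the outgroup's state, so for prehensile tail the derived state is '-', and for the remaining characters it is '+'.
pollen tricolpate (derived state '+') is shared by all ingroup taxa — unites the whole ingroup.
hollow quills (derived state '+') is shared by Taxon L, Taxon W, and Taxon X — a synapomorphy uniting that clade.
fused pelvic girdle groups Taxon L and Taxon Q, which is incompatible with the clades supported by the remaining characters; treating it as convergent (homoplasy) costs fewer steps than any alternative tree.
prehensile tail (derived state '-') is shared by Taxon L and Taxon X — a synapomorphy uniting that clade.
Most parsimonious ingroup topology: ((Taxon W,(Taxon X,Taxon L)),Taxon Q).
Taxon Q is sister to the clade containing all other ingroup taxa, so it is the earliest-diverging (most basal) ingroup lineage.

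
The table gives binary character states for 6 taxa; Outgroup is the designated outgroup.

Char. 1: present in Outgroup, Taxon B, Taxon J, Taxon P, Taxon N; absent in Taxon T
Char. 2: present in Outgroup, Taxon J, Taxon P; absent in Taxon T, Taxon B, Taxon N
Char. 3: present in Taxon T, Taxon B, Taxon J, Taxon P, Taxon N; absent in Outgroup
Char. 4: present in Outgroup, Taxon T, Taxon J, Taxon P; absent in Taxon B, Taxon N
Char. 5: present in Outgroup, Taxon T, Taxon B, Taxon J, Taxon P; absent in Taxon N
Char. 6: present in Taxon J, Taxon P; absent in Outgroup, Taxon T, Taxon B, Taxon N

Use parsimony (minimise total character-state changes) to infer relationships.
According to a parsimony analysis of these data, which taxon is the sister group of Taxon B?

Taxon N

Character polarity is set by the outgroup: the derived state is whichever differs from the outgroup's state, so for Char. 1, Char. 2, Char. 4, Char. 5 the derived state is 'absent', and for the remaining characters it is 'present'.
Char. 1 (derived state 'absent') is unique to Taxon T (autapomorphy; uninformative for grouping).
Char. 2: derived state 'absent' in Taxon B, Taxon N, and Taxon T only — synapomorphy for {Taxon B, Taxon N, Taxon T}.
Char. 3 (derived state 'present') is shared by all ingroup taxa — unites the whole ingroup.
Char. 4 (derived state 'absent') is shared by Taxon B and Taxon N — a synapomorphy uniting that clade.
Char. 5: derived state 'absent' in Taxon N only — an autapomorphy, so it tells us nothing about relationships among taxa.
Char. 6 (derived state 'present') is shared by Taxon J and Taxon P — a synapomorphy uniting that clade.
Most parsimonious ingroup topology: ((Taxon T,(Taxon B,Taxon N)),(Taxon J,Taxon P)).
Taxon B and Taxon N form a cherry on this tree, so they are sister taxa.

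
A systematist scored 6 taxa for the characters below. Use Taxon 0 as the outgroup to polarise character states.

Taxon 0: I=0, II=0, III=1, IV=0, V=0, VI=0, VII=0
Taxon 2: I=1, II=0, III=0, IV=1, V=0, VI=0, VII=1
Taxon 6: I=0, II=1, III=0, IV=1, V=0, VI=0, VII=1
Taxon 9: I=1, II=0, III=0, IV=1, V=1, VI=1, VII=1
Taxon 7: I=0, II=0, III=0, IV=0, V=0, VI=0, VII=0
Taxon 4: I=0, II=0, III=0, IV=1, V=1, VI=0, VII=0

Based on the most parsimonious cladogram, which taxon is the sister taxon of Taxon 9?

Character polarity is set by the outgroup: the derived state is whichever differs from the outgroup's state, so for III the derived state is '0', and for the remaining characters it is '1'.
Only Taxon 2 and Taxon 9 show the derived state '1' for I, supporting them as a clade.
II (derived state '1') is unique to Taxon 6 (autapomorphy; uninformative for grouping).
III (derived state '0') is shared by all ingroup taxa — unites the whole ingroup.
Only Taxon 2, Taxon 4, Taxon 6, and Taxon 9 show the derived state '1' for IV, supporting them as a clade.
V (state '1') occurs in Taxon 4 and Taxon 9 but conflicts with the nesting implied by the other characters — most parsimoniously interpreted as homoplasy.
VI (derived state '1') is unique to Taxon 9 (autapomorphy; uninformative for grouping).
VII: derived state '1' in Taxon 2, Taxon 6, and Taxon 9 only — synapomorphy for {Taxon 2, Taxon 6, Taxon 9}.
Most parsimonious ingroup topology: ((((Taxon 2,Taxon 9),Taxon 6),Taxon 4),Taxon 7).
Taxon 9 and Taxon 2 form a cherry on this tree, so they are sister taxa.

Taxon 2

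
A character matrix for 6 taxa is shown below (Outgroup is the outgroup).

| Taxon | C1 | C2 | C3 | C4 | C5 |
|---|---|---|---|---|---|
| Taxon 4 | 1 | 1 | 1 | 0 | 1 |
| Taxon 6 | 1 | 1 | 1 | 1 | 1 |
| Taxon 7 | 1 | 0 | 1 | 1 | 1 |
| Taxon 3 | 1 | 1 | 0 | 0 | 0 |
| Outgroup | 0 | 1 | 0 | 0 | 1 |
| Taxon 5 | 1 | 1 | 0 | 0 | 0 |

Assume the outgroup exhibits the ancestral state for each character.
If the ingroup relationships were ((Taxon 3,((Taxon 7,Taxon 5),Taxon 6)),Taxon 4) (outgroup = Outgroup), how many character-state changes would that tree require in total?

9

Map each character onto ((Taxon 3,((Taxon 7,Taxon 5),Taxon 6)),Taxon 4) (rooted by Outgroup) and count the minimum state changes it requires (Fitch parsimony):
C1: 1; C2: 1; C3: 3; C4: 2; C5: 2.
Total tree length = 9.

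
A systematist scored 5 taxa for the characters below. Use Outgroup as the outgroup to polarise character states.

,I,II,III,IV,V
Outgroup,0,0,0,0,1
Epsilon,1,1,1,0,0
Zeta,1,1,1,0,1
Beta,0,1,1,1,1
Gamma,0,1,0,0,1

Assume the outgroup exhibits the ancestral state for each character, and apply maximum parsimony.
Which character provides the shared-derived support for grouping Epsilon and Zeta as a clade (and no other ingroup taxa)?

Character polarity is set by the outgroup: the derived state is whichever differs from the outgroup's state, so for V the derived state is '0', and for the remaining characters it is '1'.
I (derived state '1') is shared by Epsilon and Zeta — a synapomorphy uniting that clade.
All ingroup taxa share the derived state '1' for II; it defines the ingroup but does not resolve relationships within it.
Only Beta, Epsilon, and Zeta show the derived state '1' for III, supporting them as a clade.
IV (derived state '1') is unique to Beta (autapomorphy; uninformative for grouping).
V (derived state '0') is unique to Epsilon (autapomorphy; uninformative for grouping).
Most parsimonious ingroup topology: (((Epsilon,Zeta),Beta),Gamma).
The clade {Epsilon, Zeta} is supported by I: its derived state '1' occurs in exactly those taxa and in no other taxon (including the outgroup).

I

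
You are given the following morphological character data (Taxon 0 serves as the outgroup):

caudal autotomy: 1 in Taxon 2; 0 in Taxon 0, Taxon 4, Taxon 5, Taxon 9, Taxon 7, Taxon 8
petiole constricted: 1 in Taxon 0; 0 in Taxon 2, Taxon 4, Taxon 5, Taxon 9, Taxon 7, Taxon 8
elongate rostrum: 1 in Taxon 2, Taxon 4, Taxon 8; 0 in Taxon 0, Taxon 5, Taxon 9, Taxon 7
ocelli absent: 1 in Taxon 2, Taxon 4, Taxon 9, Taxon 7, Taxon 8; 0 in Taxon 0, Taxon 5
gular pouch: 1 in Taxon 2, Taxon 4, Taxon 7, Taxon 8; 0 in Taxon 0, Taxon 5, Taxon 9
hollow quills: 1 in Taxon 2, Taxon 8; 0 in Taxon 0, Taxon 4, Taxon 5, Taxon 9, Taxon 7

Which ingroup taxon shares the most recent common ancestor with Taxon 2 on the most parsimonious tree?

Taxon 8

Character polarity is set by the outgroup: the derived state is whichever differs from the outgroup's state, so for petiole constricted the derived state is '0', and for the remaining characters it is '1'.
caudal autotomy (derived state '1') is unique to Taxon 2 (autapomorphy; uninformative for grouping).
petiole constricted (derived state '0') is shared by all ingroup taxa — unites the whole ingroup.
Only Taxon 2, Taxon 4, and Taxon 8 show the derived state '1' for elongate rostrum, supporting them as a clade.
Only Taxon 2, Taxon 4, Taxon 7, Taxon 8, and Taxon 9 show the derived state '1' for ocelli absent, supporting them as a clade.
Only Taxon 2, Taxon 4, Taxon 7, and Taxon 8 show the derived state '1' for gular pouch, supporting them as a clade.
Only Taxon 2 and Taxon 8 show the derived state '1' for hollow quills, supporting them as a clade.
Most parsimonious ingroup topology: (((((Taxon 2,Taxon 8),Taxon 4),Taxon 7),Taxon 9),Taxon 5).
Taxon 2 and Taxon 8 form a cherry on this tree, so they are sister taxa.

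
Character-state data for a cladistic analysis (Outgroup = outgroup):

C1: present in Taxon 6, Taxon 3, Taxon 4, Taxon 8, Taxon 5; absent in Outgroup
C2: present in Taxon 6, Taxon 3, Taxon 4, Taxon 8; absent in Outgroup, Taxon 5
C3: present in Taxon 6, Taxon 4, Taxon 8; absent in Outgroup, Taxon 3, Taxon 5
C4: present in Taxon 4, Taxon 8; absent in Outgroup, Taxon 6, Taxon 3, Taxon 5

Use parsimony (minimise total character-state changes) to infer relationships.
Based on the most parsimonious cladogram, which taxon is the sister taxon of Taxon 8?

Taxon 4

The outgroup has state 'absent' for every character, so 'present' is the derived state throughout.
All ingroup taxa share the derived state 'present' for C1; it defines the ingroup but does not resolve relationships within it.
C2: derived state 'present' in Taxon 3, Taxon 4, Taxon 6, and Taxon 8 only — synapomorphy for {Taxon 3, Taxon 4, Taxon 6, Taxon 8}.
C3 (derived state 'present') is shared by Taxon 4, Taxon 6, and Taxon 8 — a synapomorphy uniting that clade.
C4 (derived state 'present') is shared by Taxon 4 and Taxon 8 — a synapomorphy uniting that clade.
Most parsimonious ingroup topology: (((Taxon 6,(Taxon 4,Taxon 8)),Taxon 3),Taxon 5).
Taxon 8 and Taxon 4 form a cherry on this tree, so they are sister taxa.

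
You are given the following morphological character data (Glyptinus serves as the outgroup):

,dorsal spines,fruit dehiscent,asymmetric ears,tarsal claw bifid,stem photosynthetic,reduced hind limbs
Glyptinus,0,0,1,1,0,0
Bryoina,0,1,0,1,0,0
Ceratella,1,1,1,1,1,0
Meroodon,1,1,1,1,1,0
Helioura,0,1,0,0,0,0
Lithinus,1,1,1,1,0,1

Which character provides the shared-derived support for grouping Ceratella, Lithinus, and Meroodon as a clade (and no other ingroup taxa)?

Character polarity is set by the outgroup: the derived state is whichever differs from the outgroup's state, so for asymmetric ears, tarsal claw bifid the derived state is '0', and for the remaining characters it is '1'.
dorsal spines: derived state '1' in Ceratella, Lithinus, and Meroodon only — synapomorphy for {Ceratella, Lithinus, Meroodon}.
fruit dehiscent (derived state '1') is shared by all ingroup taxa — unites the whole ingroup.
Only Bryoina and Helioura show the derived state '0' for asymmetric ears, supporting them as a clade.
tarsal claw bifid (derived state '0') is unique to Helioura (autapomorphy; uninformative for grouping).
Only Ceratella and Meroodon show the derived state '1' for stem photosynthetic, supporting them as a clade.
reduced hind limbs: derived state '1' in Lithinus only — an autapomorphy, so it tells us nothing about relationships among taxa.
Most parsimonious ingroup topology: ((Bryoina,Helioura),((Ceratella,Meroodon),Lithinus)).
The clade {Ceratella, Lithinus, Meroodon} is supported by dorsal spines: its derived state '1' occurs in exactly those taxa and in no other taxon (including the outgroup).

dorsal spines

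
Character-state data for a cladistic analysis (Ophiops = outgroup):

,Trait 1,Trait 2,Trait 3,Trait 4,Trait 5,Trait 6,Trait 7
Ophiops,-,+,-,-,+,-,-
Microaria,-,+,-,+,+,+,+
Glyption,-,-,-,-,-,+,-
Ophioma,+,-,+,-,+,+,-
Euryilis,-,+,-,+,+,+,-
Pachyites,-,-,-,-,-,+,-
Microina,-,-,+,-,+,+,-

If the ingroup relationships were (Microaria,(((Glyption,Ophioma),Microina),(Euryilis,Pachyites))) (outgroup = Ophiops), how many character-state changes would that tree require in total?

11

Map each character onto (Microaria,(((Glyption,Ophioma),Microina),(Euryilis,Pachyites))) (rooted by Ophiops) and count the minimum state changes it requires (Fitch parsimony):
Trait 1: 1; Trait 2: 2; Trait 3: 2; Trait 4: 2; Trait 5: 2; Trait 6: 1; Trait 7: 1.
Total tree length = 11.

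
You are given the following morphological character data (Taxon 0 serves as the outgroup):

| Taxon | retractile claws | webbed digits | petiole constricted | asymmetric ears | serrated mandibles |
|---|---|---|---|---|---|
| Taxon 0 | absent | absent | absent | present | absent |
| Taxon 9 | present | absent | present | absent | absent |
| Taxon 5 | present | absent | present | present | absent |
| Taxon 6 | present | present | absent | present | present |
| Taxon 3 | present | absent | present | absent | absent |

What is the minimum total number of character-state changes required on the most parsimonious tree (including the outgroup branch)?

5

Character polarity is set by the outgroup: the derived state is whichever differs from the outgroup's state, so for asymmetric ears the derived state is 'absent', and for the remaining characters it is 'present'.
retractile claws (derived state 'present') is shared by all ingroup taxa — unites the whole ingroup.
webbed digits: derived state 'present' in Taxon 6 only — an autapomorphy, so it tells us nothing about relationships among taxa.
petiole constricted: derived state 'present' in Taxon 3, Taxon 5, and Taxon 9 only — synapomorphy for {Taxon 3, Taxon 5, Taxon 9}.
asymmetric ears (derived state 'absent') is shared by Taxon 3 and Taxon 9 — a synapomorphy uniting that clade.
serrated mandibles (derived state 'present') is unique to Taxon 6 (autapomorphy; uninformative for grouping).
Most parsimonious ingroup topology: (((Taxon 9,Taxon 3),Taxon 5),Taxon 6).
Changes per character on this tree: retractile claws: 1; webbed digits: 1; petiole constricted: 1; asymmetric ears: 1; serrated mandibles: 1.
Total = 5.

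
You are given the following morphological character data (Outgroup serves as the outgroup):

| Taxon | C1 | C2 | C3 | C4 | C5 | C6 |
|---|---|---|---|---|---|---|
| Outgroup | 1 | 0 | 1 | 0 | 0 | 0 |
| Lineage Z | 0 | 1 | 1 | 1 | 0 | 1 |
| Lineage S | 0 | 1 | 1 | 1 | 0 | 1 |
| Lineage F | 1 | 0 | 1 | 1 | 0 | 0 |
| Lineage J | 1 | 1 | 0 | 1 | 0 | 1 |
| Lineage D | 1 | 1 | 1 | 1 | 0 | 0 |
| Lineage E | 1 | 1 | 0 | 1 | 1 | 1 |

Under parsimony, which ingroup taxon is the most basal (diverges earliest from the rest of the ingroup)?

Lineage F

Character polarity is set by the outgroup: the derived state is whichever differs from the outgroup's state, so for C1, C3 the derived state is '0', and for the remaining characters it is '1'.
C1: derived state '0' in Lineage S and Lineage Z only — synapomorphy for {Lineage S, Lineage Z}.
Only Lineage D, Lineage E, Lineage J, Lineage S, and Lineage Z show the derived state '1' for C2, supporting them as a clade.
Only Lineage E and Lineage J show the derived state '0' for C3, supporting them as a clade.
All ingroup taxa share the derived state '1' for C4; it defines the ingroup but does not resolve relationships within it.
C5 (derived state '1') is unique to Lineage E (autapomorphy; uninformative for grouping).
C6: derived state '1' in Lineage E, Lineage J, Lineage S, and Lineage Z only — synapomorphy for {Lineage E, Lineage J, Lineage S, Lineage Z}.
Most parsimonious ingroup topology: ((((Lineage Z,Lineage S),(Lineage J,Lineage E)),Lineage D),Lineage F).
Lineage F is sister to the clade containing all other ingroup taxa, so it is the earliest-diverging (most basal) ingroup lineage.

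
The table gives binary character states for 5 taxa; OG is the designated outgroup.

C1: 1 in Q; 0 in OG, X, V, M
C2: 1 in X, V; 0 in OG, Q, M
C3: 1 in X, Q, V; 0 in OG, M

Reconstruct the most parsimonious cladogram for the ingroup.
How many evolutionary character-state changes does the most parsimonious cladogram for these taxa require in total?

The outgroup has state '0' for every character, so '1' is the derived state throughout.
C1: derived state '1' in Q only — an autapomorphy, so it tells us nothing about relationships among taxa.
C2 (derived state '1') is shared by V and X — a synapomorphy uniting that clade.
C3 (derived state '1') is shared by Q, V, and X — a synapomorphy uniting that clade.
Most parsimonious ingroup topology: (((X,V),Q),M).
Changes per character on this tree: C1: 1; C2: 1; C3: 1.
Total = 3.

3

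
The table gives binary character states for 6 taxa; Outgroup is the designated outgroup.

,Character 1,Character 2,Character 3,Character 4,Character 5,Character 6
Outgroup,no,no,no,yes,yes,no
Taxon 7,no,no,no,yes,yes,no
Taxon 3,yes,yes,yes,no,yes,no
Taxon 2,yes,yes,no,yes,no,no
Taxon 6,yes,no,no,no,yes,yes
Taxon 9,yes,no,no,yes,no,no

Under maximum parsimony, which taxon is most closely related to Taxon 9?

Taxon 2

Character polarity is set by the outgroup: the derived state is whichever differs from the outgroup's state, so for Character 4, Character 5 the derived state is 'no', and for the remaining characters it is 'yes'.
Character 1 (derived state 'yes') is shared by Taxon 2, Taxon 3, Taxon 6, and Taxon 9 — a synapomorphy uniting that clade.
Character 2 (state 'yes') occurs in Taxon 2 and Taxon 3 but conflicts with the nesting implied by the other characters — most parsimoniously interpreted as homoplasy.
Character 3 (derived state 'yes') is unique to Taxon 3 (autapomorphy; uninformative for grouping).
Character 4 (derived state 'no') is shared by Taxon 3 and Taxon 6 — a synapomorphy uniting that clade.
Character 5: derived state 'no' in Taxon 2 and Taxon 9 only — synapomorphy for {Taxon 2, Taxon 9}.
Character 6: derived state 'yes' in Taxon 6 only — an autapomorphy, so it tells us nothing about relationships among taxa.
Most parsimonious ingroup topology: (Taxon 7,((Taxon 3,Taxon 6),(Taxon 2,Taxon 9))).
Taxon 9 and Taxon 2 form a cherry on this tree, so they are sister taxa.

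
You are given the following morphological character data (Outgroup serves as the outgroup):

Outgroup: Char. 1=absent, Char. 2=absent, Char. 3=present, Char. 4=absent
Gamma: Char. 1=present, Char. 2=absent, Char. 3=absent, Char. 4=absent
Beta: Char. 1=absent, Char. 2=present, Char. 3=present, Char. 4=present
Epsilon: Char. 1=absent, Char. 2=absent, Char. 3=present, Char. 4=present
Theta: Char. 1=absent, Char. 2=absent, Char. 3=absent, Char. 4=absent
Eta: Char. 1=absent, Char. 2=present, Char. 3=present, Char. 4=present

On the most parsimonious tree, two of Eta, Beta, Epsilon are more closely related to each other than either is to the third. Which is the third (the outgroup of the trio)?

Character polarity is set by the outgroup: the derived state is whichever differs from the outgroup's state, so for Char. 3 the derived state is 'absent', and for the remaining characters it is 'present'.
Char. 1 (derived state 'present') is unique to Gamma (autapomorphy; uninformative for grouping).
Char. 2: derived state 'present' in Beta and Eta only — synapomorphy for {Beta, Eta}.
Only Gamma and Theta show the derived state 'absent' for Char. 3, supporting them as a clade.
Only Beta, Epsilon, and Eta show the derived state 'present' for Char. 4, supporting them as a clade.
Most parsimonious ingroup topology: ((Gamma,Theta),((Beta,Eta),Epsilon)).
Eta and Beta share a more recent common ancestor with each other than either does with Epsilon, so Epsilon is the least closely related of the three.

Epsilon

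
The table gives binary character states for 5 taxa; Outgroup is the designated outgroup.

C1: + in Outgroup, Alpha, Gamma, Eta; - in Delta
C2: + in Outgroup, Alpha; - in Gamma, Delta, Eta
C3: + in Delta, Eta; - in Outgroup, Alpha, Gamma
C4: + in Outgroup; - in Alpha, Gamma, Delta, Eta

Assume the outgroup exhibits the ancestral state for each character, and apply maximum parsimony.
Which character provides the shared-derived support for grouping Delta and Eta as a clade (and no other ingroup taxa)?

C3

Character polarity is set by the outgroup: the derived state is whichever differs from the outgroup's state, so for C1, C2, C4 the derived state is '-', and for the remaining characters it is '+'.
C1 (derived state '-') is unique to Delta (autapomorphy; uninformative for grouping).
C2 (derived state '-') is shared by Delta, Eta, and Gamma — a synapomorphy uniting that clade.
C3 (derived state '+') is shared by Delta and Eta — a synapomorphy uniting that clade.
All ingroup taxa share the derived state '-' for C4; it defines the ingroup but does not resolve relationships within it.
Most parsimonious ingroup topology: (Alpha,(Gamma,(Delta,Eta))).
The clade {Delta, Eta} is supported by C3: its derived state '+' occurs in exactly those taxa and in no other taxon (including the outgroup).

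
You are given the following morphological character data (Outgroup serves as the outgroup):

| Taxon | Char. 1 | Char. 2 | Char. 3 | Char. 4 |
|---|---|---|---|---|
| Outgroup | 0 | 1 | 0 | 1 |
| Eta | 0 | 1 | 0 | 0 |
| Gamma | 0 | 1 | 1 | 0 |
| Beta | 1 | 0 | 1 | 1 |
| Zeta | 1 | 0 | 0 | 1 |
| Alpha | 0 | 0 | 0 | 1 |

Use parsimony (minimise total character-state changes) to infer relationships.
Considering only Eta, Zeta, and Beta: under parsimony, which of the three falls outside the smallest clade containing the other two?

Character polarity is set by the outgroup: the derived state is whichever differs from the outgroup's state, so for Char. 2, Char. 4 the derived state is '0', and for the remaining characters it is '1'.
Char. 1 (derived state '1') is shared by Beta and Zeta — a synapomorphy uniting that clade.
Char. 2 (derived state '0') is shared by Alpha, Beta, and Zeta — a synapomorphy uniting that clade.
Char. 3 (state '1') occurs in Beta and Gamma but conflicts with the nesting implied by the other characters — most parsimoniously interpreted as homoplasy.
Char. 4 (derived state '0') is shared by Eta and Gamma — a synapomorphy uniting that clade.
Most parsimonious ingroup topology: ((Eta,Gamma),((Beta,Zeta),Alpha)).
Beta and Zeta share a more recent common ancestor with each other than either does with Eta, so Eta is the least closely related of the three.

Eta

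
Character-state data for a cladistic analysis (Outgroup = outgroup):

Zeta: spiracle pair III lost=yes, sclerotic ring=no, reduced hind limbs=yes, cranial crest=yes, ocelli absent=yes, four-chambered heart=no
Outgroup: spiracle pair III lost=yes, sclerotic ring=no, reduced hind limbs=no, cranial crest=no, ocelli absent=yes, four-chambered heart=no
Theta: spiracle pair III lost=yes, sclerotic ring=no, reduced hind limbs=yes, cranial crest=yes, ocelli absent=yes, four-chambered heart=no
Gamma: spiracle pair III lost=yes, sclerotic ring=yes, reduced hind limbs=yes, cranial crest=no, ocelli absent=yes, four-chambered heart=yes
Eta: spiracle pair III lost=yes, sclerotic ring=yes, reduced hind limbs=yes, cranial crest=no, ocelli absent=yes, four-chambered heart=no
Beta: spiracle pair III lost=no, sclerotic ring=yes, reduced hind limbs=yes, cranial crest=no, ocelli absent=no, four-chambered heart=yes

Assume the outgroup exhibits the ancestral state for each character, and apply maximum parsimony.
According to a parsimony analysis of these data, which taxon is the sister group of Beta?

Character polarity is set by the outgroup: the derived state is whichever differs from the outgroup's state, so for spiracle pair III lost, ocelli absent the derived state is 'no', and for the remaining characters it is 'yes'.
spiracle pair III lost: derived state 'no' in Beta only — an autapomorphy, so it tells us nothing about relationships among taxa.
Only Beta, Eta, and Gamma show the derived state 'yes' for sclerotic ring, supporting them as a clade.
reduced hind limbs (derived state 'yes') is shared by all ingroup taxa — unites the whole ingroup.
cranial crest (derived state 'yes') is shared by Theta and Zeta — a synapomorphy uniting that clade.
ocelli absent (derived state 'no') is unique to Beta (autapomorphy; uninformative for grouping).
four-chambered heart: derived state 'yes' in Beta and Gamma only — synapomorphy for {Beta, Gamma}.
Most parsimonious ingroup topology: (((Beta,Gamma),Eta),(Theta,Zeta)).
Beta and Gamma form a cherry on this tree, so they are sister taxa.

Gamma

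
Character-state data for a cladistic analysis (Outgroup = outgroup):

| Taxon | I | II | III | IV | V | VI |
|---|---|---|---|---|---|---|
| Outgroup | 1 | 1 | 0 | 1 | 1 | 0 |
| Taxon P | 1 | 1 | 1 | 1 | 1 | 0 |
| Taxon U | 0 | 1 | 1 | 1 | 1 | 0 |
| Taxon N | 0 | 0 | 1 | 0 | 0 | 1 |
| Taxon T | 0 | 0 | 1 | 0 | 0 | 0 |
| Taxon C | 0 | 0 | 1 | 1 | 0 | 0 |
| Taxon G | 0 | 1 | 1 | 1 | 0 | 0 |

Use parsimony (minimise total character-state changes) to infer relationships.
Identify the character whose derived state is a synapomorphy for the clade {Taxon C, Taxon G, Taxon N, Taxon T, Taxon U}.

I

Character polarity is set by the outgroup: the derived state is whichever differs from the outgroup's state, so for I, II, IV, V the derived state is '0', and for the remaining characters it is '1'.
Only Taxon C, Taxon G, Taxon N, Taxon T, and Taxon U show the derived state '0' for I, supporting them as a clade.
Only Taxon C, Taxon N, and Taxon T show the derived state '0' for II, supporting them as a clade.
All ingroup taxa share the derived state '1' for III; it defines the ingroup but does not resolve relationships within it.
IV: derived state '0' in Taxon N and Taxon T only — synapomorphy for {Taxon N, Taxon T}.
V (derived state '0') is shared by Taxon C, Taxon G, Taxon N, and Taxon T — a synapomorphy uniting that clade.
VI: derived state '1' in Taxon N only — an autapomorphy, so it tells us nothing about relationships among taxa.
Most parsimonious ingroup topology: (Taxon P,(Taxon U,(((Taxon N,Taxon T),Taxon C),Taxon G))).
The clade {Taxon C, Taxon G, Taxon N, Taxon T, Taxon U} is supported by I: its derived state '0' occurs in exactly those taxa and in no other taxon (including the outgroup).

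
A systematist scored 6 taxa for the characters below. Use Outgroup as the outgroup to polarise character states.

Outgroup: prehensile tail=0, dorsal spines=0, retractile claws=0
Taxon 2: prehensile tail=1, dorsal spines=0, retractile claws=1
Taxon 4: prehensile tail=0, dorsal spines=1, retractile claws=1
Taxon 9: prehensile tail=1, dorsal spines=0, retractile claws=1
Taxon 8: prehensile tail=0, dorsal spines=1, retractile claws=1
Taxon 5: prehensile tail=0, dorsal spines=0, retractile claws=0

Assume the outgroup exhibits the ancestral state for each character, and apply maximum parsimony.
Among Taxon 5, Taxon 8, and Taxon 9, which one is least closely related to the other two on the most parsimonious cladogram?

The outgroup has state '0' for every character, so '1' is the derived state throughout.
prehensile tail: derived state '1' in Taxon 2 and Taxon 9 only — synapomorphy for {Taxon 2, Taxon 9}.
dorsal spines: derived state '1' in Taxon 4 and Taxon 8 only — synapomorphy for {Taxon 4, Taxon 8}.
retractile claws: derived state '1' in Taxon 2, Taxon 4, Taxon 8, and Taxon 9 only — synapomorphy for {Taxon 2, Taxon 4, Taxon 8, Taxon 9}.
Most parsimonious ingroup topology: (((Taxon 2,Taxon 9),(Taxon 4,Taxon 8)),Taxon 5).
Taxon 8 and Taxon 9 share a more recent common ancestor with each other than either does with Taxon 5, so Taxon 5 is the least closely related of the three.

Taxon 5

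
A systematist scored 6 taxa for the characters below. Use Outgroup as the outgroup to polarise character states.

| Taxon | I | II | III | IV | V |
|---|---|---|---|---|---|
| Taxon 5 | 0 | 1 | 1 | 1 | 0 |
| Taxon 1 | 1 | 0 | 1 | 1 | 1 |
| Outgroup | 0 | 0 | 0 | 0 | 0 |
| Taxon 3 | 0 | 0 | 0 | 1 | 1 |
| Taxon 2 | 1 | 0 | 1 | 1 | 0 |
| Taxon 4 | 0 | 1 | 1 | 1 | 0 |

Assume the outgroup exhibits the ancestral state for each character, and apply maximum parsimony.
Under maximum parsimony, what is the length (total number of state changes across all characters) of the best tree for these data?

The outgroup has state '0' for every character, so '1' is the derived state throughout.
I (derived state '1') is shared by Taxon 1 and Taxon 2 — a synapomorphy uniting that clade.
II: derived state '1' in Taxon 4 and Taxon 5 only — synapomorphy for {Taxon 4, Taxon 5}.
III: derived state '1' in Taxon 1, Taxon 2, Taxon 4, and Taxon 5 only — synapomorphy for {Taxon 1, Taxon 2, Taxon 4, Taxon 5}.
All ingroup taxa share the derived state '1' for IV; it defines the ingroup but does not resolve relationships within it.
V groups Taxon 1 and Taxon 3, which is incompatible with the clades supported by the remaining characters; treating it as convergent (homoplasy) costs fewer steps than any alternative tree.
Most parsimonious ingroup topology: (((Taxon 1,Taxon 2),(Taxon 4,Taxon 5)),Taxon 3).
Changes per character on this tree: I: 1; II: 1; III: 1; IV: 1; V: 2.
Total = 6.

6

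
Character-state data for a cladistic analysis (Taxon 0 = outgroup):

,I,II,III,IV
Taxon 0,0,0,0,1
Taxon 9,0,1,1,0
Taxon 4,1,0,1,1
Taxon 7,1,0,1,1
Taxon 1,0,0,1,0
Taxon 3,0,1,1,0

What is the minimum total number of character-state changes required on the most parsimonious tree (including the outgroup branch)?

Character polarity is set by the outgroup: the derived state is whichever differs from the outgroup's state, so for IV the derived state is '0', and for the remaining characters it is '1'.
I: derived state '1' in Taxon 4 and Taxon 7 only — synapomorphy for {Taxon 4, Taxon 7}.
II (derived state '1') is shared by Taxon 3 and Taxon 9 — a synapomorphy uniting that clade.
All ingroup taxa share the derived state '1' for III; it defines the ingroup but does not resolve relationships within it.
IV: derived state '0' in Taxon 1, Taxon 3, and Taxon 9 only — synapomorphy for {Taxon 1, Taxon 3, Taxon 9}.
Most parsimonious ingroup topology: (((Taxon 9,Taxon 3),Taxon 1),(Taxon 4,Taxon 7)).
Changes per character on this tree: I: 1; II: 1; III: 1; IV: 1.
Total = 4.

4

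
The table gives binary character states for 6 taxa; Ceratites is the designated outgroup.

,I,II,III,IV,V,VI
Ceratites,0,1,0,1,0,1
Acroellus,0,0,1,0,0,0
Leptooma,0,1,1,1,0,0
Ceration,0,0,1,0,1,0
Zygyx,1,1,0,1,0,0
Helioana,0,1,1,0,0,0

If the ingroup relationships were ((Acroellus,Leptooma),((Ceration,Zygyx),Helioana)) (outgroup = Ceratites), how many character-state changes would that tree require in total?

Map each character onto ((Acroellus,Leptooma),((Ceration,Zygyx),Helioana)) (rooted by Ceratites) and count the minimum state changes it requires (Fitch parsimony):
I: 1; II: 2; III: 2; IV: 3; V: 1; VI: 1.
Total tree length = 10.

10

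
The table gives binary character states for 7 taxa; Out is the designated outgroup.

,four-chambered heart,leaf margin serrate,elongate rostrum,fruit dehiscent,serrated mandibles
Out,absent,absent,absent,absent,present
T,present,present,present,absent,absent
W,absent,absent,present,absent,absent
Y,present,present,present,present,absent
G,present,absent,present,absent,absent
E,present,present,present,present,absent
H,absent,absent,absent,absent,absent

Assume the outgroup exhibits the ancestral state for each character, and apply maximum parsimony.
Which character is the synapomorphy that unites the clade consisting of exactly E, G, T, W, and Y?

elongate rostrum

Character polarity is set by the outgroup: the derived state is whichever differs from the outgroup's state, so for serrated mandibles the derived state is 'absent', and for the remaining characters it is 'present'.
four-chambered heart (derived state 'present') is shared by E, G, T, and Y — a synapomorphy uniting that clade.
leaf margin serrate (derived state 'present') is shared by E, T, and Y — a synapomorphy uniting that clade.
elongate rostrum (derived state 'present') is shared by E, G, T, W, and Y — a synapomorphy uniting that clade.
fruit dehiscent (derived state 'present') is shared by E and Y — a synapomorphy uniting that clade.
serrated mandibles (derived state 'absent') is shared by all ingroup taxa — unites the whole ingroup.
Most parsimonious ingroup topology: ((((T,(Y,E)),G),W),H).
The clade {E, G, T, W, Y} is supported by elongate rostrum: its derived state 'present' occurs in exactly those taxa and in no other taxon (including the outgroup).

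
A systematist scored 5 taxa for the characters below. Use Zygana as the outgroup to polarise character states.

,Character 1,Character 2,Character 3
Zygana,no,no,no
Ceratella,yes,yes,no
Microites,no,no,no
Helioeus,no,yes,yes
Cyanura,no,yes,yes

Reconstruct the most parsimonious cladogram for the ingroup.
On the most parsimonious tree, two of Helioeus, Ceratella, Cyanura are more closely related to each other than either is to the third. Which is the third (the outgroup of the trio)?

The outgroup has state 'no' for every character, so 'yes' is the derived state throughout.
Character 1: derived state 'yes' in Ceratella only — an autapomorphy, so it tells us nothing about relationships among taxa.
Character 2 (derived state 'yes') is shared by Ceratella, Cyanura, and Helioeus — a synapomorphy uniting that clade.
Character 3: derived state 'yes' in Cyanura and Helioeus only — synapomorphy for {Cyanura, Helioeus}.
Most parsimonious ingroup topology: ((Ceratella,(Helioeus,Cyanura)),Microites).
Helioeus and Cyanura share a more recent common ancestor with each other than either does with Ceratella, so Ceratella is the least closely related of the three.

Ceratella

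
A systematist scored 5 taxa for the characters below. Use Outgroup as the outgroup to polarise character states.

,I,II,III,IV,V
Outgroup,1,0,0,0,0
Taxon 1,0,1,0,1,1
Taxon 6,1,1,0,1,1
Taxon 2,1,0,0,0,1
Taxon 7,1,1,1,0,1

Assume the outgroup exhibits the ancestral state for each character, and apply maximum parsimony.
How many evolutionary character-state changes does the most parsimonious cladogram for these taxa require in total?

5

Character polarity is set by the outgroup: the derived state is whichever differs from the outgroup's state, so for I the derived state is '0', and for the remaining characters it is '1'.
I (derived state '0') is unique to Taxon 1 (autapomorphy; uninformative for grouping).
Only Taxon 1, Taxon 6, and Taxon 7 show the derived state '1' for II, supporting them as a clade.
III: derived state '1' in Taxon 7 only — an autapomorphy, so it tells us nothing about relationships among taxa.
IV (derived state '1') is shared by Taxon 1 and Taxon 6 — a synapomorphy uniting that clade.
V (derived state '1') is shared by all ingroup taxa — unites the whole ingroup.
Most parsimonious ingroup topology: (((Taxon 1,Taxon 6),Taxon 7),Taxon 2).
Changes per character on this tree: I: 1; II: 1; III: 1; IV: 1; V: 1.
Total = 5.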